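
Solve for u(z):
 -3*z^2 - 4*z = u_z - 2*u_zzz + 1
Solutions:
 u(z) = C1 + C2*exp(-sqrt(2)*z/2) + C3*exp(sqrt(2)*z/2) - z^3 - 2*z^2 - 13*z


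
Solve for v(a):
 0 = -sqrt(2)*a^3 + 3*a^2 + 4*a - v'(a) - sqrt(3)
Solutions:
 v(a) = C1 - sqrt(2)*a^4/4 + a^3 + 2*a^2 - sqrt(3)*a


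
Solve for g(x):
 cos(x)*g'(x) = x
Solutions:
 g(x) = C1 + Integral(x/cos(x), x)


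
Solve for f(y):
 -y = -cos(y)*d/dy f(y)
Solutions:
 f(y) = C1 + Integral(y/cos(y), y)


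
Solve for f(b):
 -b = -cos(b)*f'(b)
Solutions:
 f(b) = C1 + Integral(b/cos(b), b)


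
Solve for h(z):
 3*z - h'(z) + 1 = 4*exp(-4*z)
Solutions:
 h(z) = C1 + 3*z^2/2 + z + exp(-4*z)


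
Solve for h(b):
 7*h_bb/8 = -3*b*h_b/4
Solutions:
 h(b) = C1 + C2*erf(sqrt(21)*b/7)


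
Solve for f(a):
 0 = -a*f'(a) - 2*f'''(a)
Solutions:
 f(a) = C1 + Integral(C2*airyai(-2^(2/3)*a/2) + C3*airybi(-2^(2/3)*a/2), a)


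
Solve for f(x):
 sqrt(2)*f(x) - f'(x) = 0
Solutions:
 f(x) = C1*exp(sqrt(2)*x)


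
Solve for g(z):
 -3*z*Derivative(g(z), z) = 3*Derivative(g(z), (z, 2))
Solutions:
 g(z) = C1 + C2*erf(sqrt(2)*z/2)


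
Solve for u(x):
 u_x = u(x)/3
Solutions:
 u(x) = C1*exp(x/3)


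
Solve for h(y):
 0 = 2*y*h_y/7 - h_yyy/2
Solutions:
 h(y) = C1 + Integral(C2*airyai(14^(2/3)*y/7) + C3*airybi(14^(2/3)*y/7), y)


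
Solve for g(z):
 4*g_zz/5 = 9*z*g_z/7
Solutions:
 g(z) = C1 + C2*erfi(3*sqrt(70)*z/28)


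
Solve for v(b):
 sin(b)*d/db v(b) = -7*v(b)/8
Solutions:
 v(b) = C1*(cos(b) + 1)^(7/16)/(cos(b) - 1)^(7/16)


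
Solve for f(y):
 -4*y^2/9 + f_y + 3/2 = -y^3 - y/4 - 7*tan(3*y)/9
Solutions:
 f(y) = C1 - y^4/4 + 4*y^3/27 - y^2/8 - 3*y/2 + 7*log(cos(3*y))/27


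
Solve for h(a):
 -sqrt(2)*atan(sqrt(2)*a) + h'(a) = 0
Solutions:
 h(a) = C1 + sqrt(2)*(a*atan(sqrt(2)*a) - sqrt(2)*log(2*a^2 + 1)/4)


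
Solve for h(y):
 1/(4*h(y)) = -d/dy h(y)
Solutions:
 h(y) = -sqrt(C1 - 2*y)/2
 h(y) = sqrt(C1 - 2*y)/2


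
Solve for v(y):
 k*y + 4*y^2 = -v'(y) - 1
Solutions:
 v(y) = C1 - k*y^2/2 - 4*y^3/3 - y


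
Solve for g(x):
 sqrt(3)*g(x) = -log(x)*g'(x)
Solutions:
 g(x) = C1*exp(-sqrt(3)*li(x))


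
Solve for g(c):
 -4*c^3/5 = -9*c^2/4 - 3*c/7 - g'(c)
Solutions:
 g(c) = C1 + c^4/5 - 3*c^3/4 - 3*c^2/14


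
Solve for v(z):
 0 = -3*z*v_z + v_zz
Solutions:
 v(z) = C1 + C2*erfi(sqrt(6)*z/2)


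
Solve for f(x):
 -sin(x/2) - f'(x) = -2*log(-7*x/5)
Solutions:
 f(x) = C1 + 2*x*log(-x) - 2*x*log(5) - 2*x + 2*x*log(7) + 2*cos(x/2)


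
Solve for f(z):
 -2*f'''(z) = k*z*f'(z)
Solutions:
 f(z) = C1 + Integral(C2*airyai(2^(2/3)*z*(-k)^(1/3)/2) + C3*airybi(2^(2/3)*z*(-k)^(1/3)/2), z)


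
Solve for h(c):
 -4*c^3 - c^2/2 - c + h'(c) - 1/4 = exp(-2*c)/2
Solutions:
 h(c) = C1 + c^4 + c^3/6 + c^2/2 + c/4 - exp(-2*c)/4


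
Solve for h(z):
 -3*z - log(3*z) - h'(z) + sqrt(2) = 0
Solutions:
 h(z) = C1 - 3*z^2/2 - z*log(z) - z*log(3) + z + sqrt(2)*z


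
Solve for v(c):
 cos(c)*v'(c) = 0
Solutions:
 v(c) = C1


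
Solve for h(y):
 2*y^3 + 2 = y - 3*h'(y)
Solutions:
 h(y) = C1 - y^4/6 + y^2/6 - 2*y/3


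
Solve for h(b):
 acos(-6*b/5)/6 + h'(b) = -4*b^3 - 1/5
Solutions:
 h(b) = C1 - b^4 - b*acos(-6*b/5)/6 - b/5 - sqrt(25 - 36*b^2)/36


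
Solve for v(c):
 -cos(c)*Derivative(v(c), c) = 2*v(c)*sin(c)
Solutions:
 v(c) = C1*cos(c)^2


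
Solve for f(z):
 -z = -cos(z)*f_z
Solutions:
 f(z) = C1 + Integral(z/cos(z), z)


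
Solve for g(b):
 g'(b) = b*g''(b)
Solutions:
 g(b) = C1 + C2*b^2


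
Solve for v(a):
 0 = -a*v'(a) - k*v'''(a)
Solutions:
 v(a) = C1 + Integral(C2*airyai(a*(-1/k)^(1/3)) + C3*airybi(a*(-1/k)^(1/3)), a)


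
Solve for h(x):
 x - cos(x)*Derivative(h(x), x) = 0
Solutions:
 h(x) = C1 + Integral(x/cos(x), x)


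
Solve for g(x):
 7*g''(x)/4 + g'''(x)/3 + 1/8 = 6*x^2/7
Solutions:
 g(x) = C1 + C2*x + C3*exp(-21*x/4) + 2*x^4/49 - 32*x^3/1029 - 517*x^2/28812


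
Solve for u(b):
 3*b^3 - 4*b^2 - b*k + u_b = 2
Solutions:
 u(b) = C1 - 3*b^4/4 + 4*b^3/3 + b^2*k/2 + 2*b


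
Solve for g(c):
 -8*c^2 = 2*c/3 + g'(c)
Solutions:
 g(c) = C1 - 8*c^3/3 - c^2/3


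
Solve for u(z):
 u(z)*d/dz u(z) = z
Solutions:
 u(z) = -sqrt(C1 + z^2)
 u(z) = sqrt(C1 + z^2)


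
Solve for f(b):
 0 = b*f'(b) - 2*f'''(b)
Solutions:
 f(b) = C1 + Integral(C2*airyai(2^(2/3)*b/2) + C3*airybi(2^(2/3)*b/2), b)


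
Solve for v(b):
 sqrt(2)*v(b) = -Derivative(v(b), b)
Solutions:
 v(b) = C1*exp(-sqrt(2)*b)


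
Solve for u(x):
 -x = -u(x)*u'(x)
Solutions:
 u(x) = -sqrt(C1 + x^2)
 u(x) = sqrt(C1 + x^2)


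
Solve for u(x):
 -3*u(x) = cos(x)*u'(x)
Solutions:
 u(x) = C1*(sin(x) - 1)^(3/2)/(sin(x) + 1)^(3/2)


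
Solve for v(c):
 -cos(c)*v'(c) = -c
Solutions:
 v(c) = C1 + Integral(c/cos(c), c)


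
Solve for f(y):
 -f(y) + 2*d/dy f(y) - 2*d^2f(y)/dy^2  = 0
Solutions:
 f(y) = (C1*sin(y/2) + C2*cos(y/2))*exp(y/2)


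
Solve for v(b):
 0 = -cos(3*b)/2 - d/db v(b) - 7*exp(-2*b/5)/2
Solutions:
 v(b) = C1 - sin(3*b)/6 + 35*exp(-2*b/5)/4


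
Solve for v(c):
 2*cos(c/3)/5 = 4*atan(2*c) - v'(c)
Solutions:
 v(c) = C1 + 4*c*atan(2*c) - log(4*c^2 + 1) - 6*sin(c/3)/5


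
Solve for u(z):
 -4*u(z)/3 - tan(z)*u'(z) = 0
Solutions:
 u(z) = C1/sin(z)^(4/3)


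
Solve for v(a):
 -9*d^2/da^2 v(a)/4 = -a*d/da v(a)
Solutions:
 v(a) = C1 + C2*erfi(sqrt(2)*a/3)


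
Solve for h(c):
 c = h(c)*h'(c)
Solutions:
 h(c) = -sqrt(C1 + c^2)
 h(c) = sqrt(C1 + c^2)


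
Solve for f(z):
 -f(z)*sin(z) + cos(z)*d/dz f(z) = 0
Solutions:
 f(z) = C1/cos(z)


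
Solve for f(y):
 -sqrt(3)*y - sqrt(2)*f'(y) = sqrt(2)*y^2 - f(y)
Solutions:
 f(y) = C1*exp(sqrt(2)*y/2) + sqrt(2)*y^2 + sqrt(3)*y + 4*y + sqrt(6) + 4*sqrt(2)


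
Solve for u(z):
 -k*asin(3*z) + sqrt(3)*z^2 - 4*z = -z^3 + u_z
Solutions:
 u(z) = C1 - k*(z*asin(3*z) + sqrt(1 - 9*z^2)/3) + z^4/4 + sqrt(3)*z^3/3 - 2*z^2


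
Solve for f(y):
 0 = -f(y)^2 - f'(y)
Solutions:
 f(y) = 1/(C1 + y)


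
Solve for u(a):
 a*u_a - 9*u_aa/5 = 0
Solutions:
 u(a) = C1 + C2*erfi(sqrt(10)*a/6)


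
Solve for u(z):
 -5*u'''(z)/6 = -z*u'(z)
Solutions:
 u(z) = C1 + Integral(C2*airyai(5^(2/3)*6^(1/3)*z/5) + C3*airybi(5^(2/3)*6^(1/3)*z/5), z)


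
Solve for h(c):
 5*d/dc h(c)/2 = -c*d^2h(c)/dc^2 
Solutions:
 h(c) = C1 + C2/c^(3/2)


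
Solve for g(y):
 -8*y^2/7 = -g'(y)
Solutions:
 g(y) = C1 + 8*y^3/21


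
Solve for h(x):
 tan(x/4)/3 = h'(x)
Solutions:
 h(x) = C1 - 4*log(cos(x/4))/3


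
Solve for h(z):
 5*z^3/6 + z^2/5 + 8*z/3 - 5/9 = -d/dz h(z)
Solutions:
 h(z) = C1 - 5*z^4/24 - z^3/15 - 4*z^2/3 + 5*z/9


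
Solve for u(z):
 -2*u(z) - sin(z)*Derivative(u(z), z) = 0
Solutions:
 u(z) = C1*(cos(z) + 1)/(cos(z) - 1)


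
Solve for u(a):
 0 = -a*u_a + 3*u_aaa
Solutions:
 u(a) = C1 + Integral(C2*airyai(3^(2/3)*a/3) + C3*airybi(3^(2/3)*a/3), a)


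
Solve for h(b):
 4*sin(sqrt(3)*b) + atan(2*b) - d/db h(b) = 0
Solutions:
 h(b) = C1 + b*atan(2*b) - log(4*b^2 + 1)/4 - 4*sqrt(3)*cos(sqrt(3)*b)/3


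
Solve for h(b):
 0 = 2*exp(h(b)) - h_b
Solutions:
 h(b) = log(-1/(C1 + 2*b))


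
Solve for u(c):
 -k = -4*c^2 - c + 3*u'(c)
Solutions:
 u(c) = C1 + 4*c^3/9 + c^2/6 - c*k/3


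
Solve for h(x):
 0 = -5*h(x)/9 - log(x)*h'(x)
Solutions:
 h(x) = C1*exp(-5*li(x)/9)


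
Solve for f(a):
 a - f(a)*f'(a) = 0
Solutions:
 f(a) = -sqrt(C1 + a^2)
 f(a) = sqrt(C1 + a^2)


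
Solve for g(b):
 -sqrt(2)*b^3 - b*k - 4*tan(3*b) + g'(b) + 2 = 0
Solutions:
 g(b) = C1 + sqrt(2)*b^4/4 + b^2*k/2 - 2*b - 4*log(cos(3*b))/3


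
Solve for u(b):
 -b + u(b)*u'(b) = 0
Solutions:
 u(b) = -sqrt(C1 + b^2)
 u(b) = sqrt(C1 + b^2)


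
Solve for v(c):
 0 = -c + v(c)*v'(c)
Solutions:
 v(c) = -sqrt(C1 + c^2)
 v(c) = sqrt(C1 + c^2)


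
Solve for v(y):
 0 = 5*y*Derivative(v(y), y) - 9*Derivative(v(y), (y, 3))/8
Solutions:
 v(y) = C1 + Integral(C2*airyai(2*15^(1/3)*y/3) + C3*airybi(2*15^(1/3)*y/3), y)


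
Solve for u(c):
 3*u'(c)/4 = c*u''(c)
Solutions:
 u(c) = C1 + C2*c^(7/4)


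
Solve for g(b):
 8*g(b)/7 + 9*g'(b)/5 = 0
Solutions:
 g(b) = C1*exp(-40*b/63)


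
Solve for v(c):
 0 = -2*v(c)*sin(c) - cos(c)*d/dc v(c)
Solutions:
 v(c) = C1*cos(c)^2


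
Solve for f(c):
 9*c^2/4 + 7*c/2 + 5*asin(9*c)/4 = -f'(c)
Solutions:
 f(c) = C1 - 3*c^3/4 - 7*c^2/4 - 5*c*asin(9*c)/4 - 5*sqrt(1 - 81*c^2)/36


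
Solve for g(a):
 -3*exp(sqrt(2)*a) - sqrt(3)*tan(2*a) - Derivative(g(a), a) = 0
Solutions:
 g(a) = C1 - 3*sqrt(2)*exp(sqrt(2)*a)/2 + sqrt(3)*log(cos(2*a))/2


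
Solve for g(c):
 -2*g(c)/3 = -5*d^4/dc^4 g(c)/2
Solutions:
 g(c) = C1*exp(-15^(3/4)*sqrt(2)*c/15) + C2*exp(15^(3/4)*sqrt(2)*c/15) + C3*sin(15^(3/4)*sqrt(2)*c/15) + C4*cos(15^(3/4)*sqrt(2)*c/15)


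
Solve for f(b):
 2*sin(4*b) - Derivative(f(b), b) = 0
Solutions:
 f(b) = C1 - cos(4*b)/2


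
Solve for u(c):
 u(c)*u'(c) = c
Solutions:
 u(c) = -sqrt(C1 + c^2)
 u(c) = sqrt(C1 + c^2)


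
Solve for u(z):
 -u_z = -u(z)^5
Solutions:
 u(z) = -(-1/(C1 + 4*z))^(1/4)
 u(z) = (-1/(C1 + 4*z))^(1/4)
 u(z) = -I*(-1/(C1 + 4*z))^(1/4)
 u(z) = I*(-1/(C1 + 4*z))^(1/4)


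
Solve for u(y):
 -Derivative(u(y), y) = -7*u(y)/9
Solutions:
 u(y) = C1*exp(7*y/9)


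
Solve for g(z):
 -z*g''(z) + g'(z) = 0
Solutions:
 g(z) = C1 + C2*z^2


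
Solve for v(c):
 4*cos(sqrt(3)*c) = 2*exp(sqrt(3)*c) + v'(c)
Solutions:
 v(c) = C1 - 2*sqrt(3)*exp(sqrt(3)*c)/3 + 4*sqrt(3)*sin(sqrt(3)*c)/3


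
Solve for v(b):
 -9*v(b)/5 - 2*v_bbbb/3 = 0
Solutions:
 v(b) = (C1*sin(15^(3/4)*2^(1/4)*b/10) + C2*cos(15^(3/4)*2^(1/4)*b/10))*exp(-15^(3/4)*2^(1/4)*b/10) + (C3*sin(15^(3/4)*2^(1/4)*b/10) + C4*cos(15^(3/4)*2^(1/4)*b/10))*exp(15^(3/4)*2^(1/4)*b/10)


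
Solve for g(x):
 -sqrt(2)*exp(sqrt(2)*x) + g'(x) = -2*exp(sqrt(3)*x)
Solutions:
 g(x) = C1 + exp(sqrt(2)*x) - 2*sqrt(3)*exp(sqrt(3)*x)/3


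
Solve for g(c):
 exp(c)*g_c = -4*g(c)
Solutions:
 g(c) = C1*exp(4*exp(-c))


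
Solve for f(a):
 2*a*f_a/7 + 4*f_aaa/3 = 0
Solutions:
 f(a) = C1 + Integral(C2*airyai(-14^(2/3)*3^(1/3)*a/14) + C3*airybi(-14^(2/3)*3^(1/3)*a/14), a)


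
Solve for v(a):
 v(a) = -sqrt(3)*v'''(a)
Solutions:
 v(a) = C3*exp(-3^(5/6)*a/3) + (C1*sin(3^(1/3)*a/2) + C2*cos(3^(1/3)*a/2))*exp(3^(5/6)*a/6)


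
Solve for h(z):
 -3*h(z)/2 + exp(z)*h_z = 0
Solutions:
 h(z) = C1*exp(-3*exp(-z)/2)


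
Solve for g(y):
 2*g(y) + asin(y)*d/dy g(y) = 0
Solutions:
 g(y) = C1*exp(-2*Integral(1/asin(y), y))


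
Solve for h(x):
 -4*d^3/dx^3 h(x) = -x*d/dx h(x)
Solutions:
 h(x) = C1 + Integral(C2*airyai(2^(1/3)*x/2) + C3*airybi(2^(1/3)*x/2), x)


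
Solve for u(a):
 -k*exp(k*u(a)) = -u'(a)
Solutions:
 u(a) = Piecewise((log(-1/(C1*k + a*k^2))/k, Ne(k, 0)), (nan, True))
 u(a) = Piecewise((C1 + a*k, Eq(k, 0)), (nan, True))


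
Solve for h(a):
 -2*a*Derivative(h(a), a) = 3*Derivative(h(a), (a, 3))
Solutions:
 h(a) = C1 + Integral(C2*airyai(-2^(1/3)*3^(2/3)*a/3) + C3*airybi(-2^(1/3)*3^(2/3)*a/3), a)


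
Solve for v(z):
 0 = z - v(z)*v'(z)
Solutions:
 v(z) = -sqrt(C1 + z^2)
 v(z) = sqrt(C1 + z^2)


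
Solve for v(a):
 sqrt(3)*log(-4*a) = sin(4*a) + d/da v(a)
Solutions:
 v(a) = C1 + sqrt(3)*a*(log(-a) - 1) + 2*sqrt(3)*a*log(2) + cos(4*a)/4


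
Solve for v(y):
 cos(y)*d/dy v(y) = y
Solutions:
 v(y) = C1 + Integral(y/cos(y), y)


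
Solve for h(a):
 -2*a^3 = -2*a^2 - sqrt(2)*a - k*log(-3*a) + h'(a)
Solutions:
 h(a) = C1 - a^4/2 + 2*a^3/3 + sqrt(2)*a^2/2 + a*k*log(-a) + a*k*(-1 + log(3))


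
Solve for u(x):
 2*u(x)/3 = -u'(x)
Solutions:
 u(x) = C1*exp(-2*x/3)


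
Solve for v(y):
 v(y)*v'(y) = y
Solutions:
 v(y) = -sqrt(C1 + y^2)
 v(y) = sqrt(C1 + y^2)


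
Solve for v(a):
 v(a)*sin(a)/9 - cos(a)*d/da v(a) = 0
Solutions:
 v(a) = C1/cos(a)^(1/9)


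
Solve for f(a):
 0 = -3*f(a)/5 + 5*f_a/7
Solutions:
 f(a) = C1*exp(21*a/25)


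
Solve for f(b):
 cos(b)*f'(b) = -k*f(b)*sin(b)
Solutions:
 f(b) = C1*exp(k*log(cos(b)))


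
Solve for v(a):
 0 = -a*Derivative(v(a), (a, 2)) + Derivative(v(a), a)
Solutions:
 v(a) = C1 + C2*a^2


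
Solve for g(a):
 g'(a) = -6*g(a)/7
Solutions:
 g(a) = C1*exp(-6*a/7)


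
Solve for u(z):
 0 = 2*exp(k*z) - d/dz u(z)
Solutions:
 u(z) = C1 + 2*exp(k*z)/k


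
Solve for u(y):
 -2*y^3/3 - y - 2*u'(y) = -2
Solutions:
 u(y) = C1 - y^4/12 - y^2/4 + y


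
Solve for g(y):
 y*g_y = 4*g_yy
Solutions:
 g(y) = C1 + C2*erfi(sqrt(2)*y/4)


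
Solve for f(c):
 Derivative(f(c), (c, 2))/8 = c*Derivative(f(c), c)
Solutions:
 f(c) = C1 + C2*erfi(2*c)


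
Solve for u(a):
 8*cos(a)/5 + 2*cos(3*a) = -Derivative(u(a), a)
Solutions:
 u(a) = C1 - 8*sin(a)/5 - 2*sin(3*a)/3


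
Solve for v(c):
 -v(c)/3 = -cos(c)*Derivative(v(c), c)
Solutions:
 v(c) = C1*(sin(c) + 1)^(1/6)/(sin(c) - 1)^(1/6)


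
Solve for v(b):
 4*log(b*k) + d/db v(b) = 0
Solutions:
 v(b) = C1 - 4*b*log(b*k) + 4*b


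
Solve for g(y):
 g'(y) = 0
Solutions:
 g(y) = C1


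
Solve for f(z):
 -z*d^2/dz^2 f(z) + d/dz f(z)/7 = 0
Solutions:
 f(z) = C1 + C2*z^(8/7)


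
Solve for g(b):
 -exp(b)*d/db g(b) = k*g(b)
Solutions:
 g(b) = C1*exp(k*exp(-b))


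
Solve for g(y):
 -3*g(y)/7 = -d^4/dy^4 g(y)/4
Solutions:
 g(y) = C1*exp(-sqrt(2)*3^(1/4)*7^(3/4)*y/7) + C2*exp(sqrt(2)*3^(1/4)*7^(3/4)*y/7) + C3*sin(sqrt(2)*3^(1/4)*7^(3/4)*y/7) + C4*cos(sqrt(2)*3^(1/4)*7^(3/4)*y/7)


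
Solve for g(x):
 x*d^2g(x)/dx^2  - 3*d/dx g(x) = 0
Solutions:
 g(x) = C1 + C2*x^4


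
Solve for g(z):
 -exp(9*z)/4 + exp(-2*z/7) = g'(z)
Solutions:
 g(z) = C1 - exp(9*z)/36 - 7*exp(-2*z/7)/2


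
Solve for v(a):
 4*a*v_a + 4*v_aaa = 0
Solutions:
 v(a) = C1 + Integral(C2*airyai(-a) + C3*airybi(-a), a)


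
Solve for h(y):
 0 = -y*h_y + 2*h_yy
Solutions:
 h(y) = C1 + C2*erfi(y/2)


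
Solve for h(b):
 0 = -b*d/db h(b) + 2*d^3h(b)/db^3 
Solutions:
 h(b) = C1 + Integral(C2*airyai(2^(2/3)*b/2) + C3*airybi(2^(2/3)*b/2), b)


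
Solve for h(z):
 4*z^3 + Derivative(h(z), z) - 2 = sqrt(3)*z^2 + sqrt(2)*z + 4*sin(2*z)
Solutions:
 h(z) = C1 - z^4 + sqrt(3)*z^3/3 + sqrt(2)*z^2/2 + 2*z - 2*cos(2*z)


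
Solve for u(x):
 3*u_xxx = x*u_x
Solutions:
 u(x) = C1 + Integral(C2*airyai(3^(2/3)*x/3) + C3*airybi(3^(2/3)*x/3), x)


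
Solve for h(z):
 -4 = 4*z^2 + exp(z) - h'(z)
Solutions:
 h(z) = C1 + 4*z^3/3 + 4*z + exp(z)


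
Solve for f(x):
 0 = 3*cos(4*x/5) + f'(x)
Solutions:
 f(x) = C1 - 15*sin(4*x/5)/4


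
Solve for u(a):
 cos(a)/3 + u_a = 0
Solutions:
 u(a) = C1 - sin(a)/3


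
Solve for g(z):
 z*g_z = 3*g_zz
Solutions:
 g(z) = C1 + C2*erfi(sqrt(6)*z/6)


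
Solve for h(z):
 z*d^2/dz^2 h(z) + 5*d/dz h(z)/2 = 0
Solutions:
 h(z) = C1 + C2/z^(3/2)


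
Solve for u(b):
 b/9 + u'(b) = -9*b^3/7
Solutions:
 u(b) = C1 - 9*b^4/28 - b^2/18


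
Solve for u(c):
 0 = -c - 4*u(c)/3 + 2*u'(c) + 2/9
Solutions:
 u(c) = C1*exp(2*c/3) - 3*c/4 - 23/24


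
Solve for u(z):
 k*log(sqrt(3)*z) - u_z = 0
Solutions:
 u(z) = C1 + k*z*log(z) - k*z + k*z*log(3)/2


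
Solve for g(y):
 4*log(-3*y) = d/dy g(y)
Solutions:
 g(y) = C1 + 4*y*log(-y) + 4*y*(-1 + log(3))


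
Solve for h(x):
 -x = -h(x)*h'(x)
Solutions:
 h(x) = -sqrt(C1 + x^2)
 h(x) = sqrt(C1 + x^2)


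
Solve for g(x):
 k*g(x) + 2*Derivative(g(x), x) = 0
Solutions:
 g(x) = C1*exp(-k*x/2)


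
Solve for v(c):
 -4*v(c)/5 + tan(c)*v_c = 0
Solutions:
 v(c) = C1*sin(c)^(4/5)


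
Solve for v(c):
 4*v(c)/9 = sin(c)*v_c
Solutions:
 v(c) = C1*(cos(c) - 1)^(2/9)/(cos(c) + 1)^(2/9)


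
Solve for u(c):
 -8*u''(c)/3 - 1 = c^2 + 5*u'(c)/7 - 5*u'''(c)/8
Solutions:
 u(c) = C1 + C2*exp(2*c*(112 - sqrt(15694))/105) + C3*exp(2*c*(112 + sqrt(15694))/105) - 7*c^3/15 + 392*c^2/75 - 192941*c/4500


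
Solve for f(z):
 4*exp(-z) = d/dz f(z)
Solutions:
 f(z) = C1 - 4*exp(-z)


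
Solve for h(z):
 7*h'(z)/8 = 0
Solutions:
 h(z) = C1


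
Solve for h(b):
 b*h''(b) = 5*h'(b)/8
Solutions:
 h(b) = C1 + C2*b^(13/8)


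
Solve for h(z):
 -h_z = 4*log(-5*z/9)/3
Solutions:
 h(z) = C1 - 4*z*log(-z)/3 + 4*z*(-log(5) + 1 + 2*log(3))/3


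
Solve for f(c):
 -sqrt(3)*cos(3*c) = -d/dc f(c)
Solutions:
 f(c) = C1 + sqrt(3)*sin(3*c)/3


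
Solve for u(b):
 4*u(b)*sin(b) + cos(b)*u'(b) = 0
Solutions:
 u(b) = C1*cos(b)^4


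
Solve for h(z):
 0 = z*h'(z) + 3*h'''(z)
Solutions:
 h(z) = C1 + Integral(C2*airyai(-3^(2/3)*z/3) + C3*airybi(-3^(2/3)*z/3), z)


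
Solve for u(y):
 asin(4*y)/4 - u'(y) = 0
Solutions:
 u(y) = C1 + y*asin(4*y)/4 + sqrt(1 - 16*y^2)/16


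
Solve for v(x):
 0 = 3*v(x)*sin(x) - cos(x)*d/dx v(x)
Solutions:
 v(x) = C1/cos(x)^3


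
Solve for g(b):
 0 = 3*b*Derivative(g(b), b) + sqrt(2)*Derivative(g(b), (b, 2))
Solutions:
 g(b) = C1 + C2*erf(2^(1/4)*sqrt(3)*b/2)


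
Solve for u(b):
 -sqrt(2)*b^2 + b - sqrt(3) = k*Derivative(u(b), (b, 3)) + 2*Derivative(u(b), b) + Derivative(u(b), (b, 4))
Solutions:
 u(b) = C1 + C2*exp(-b*(k^2/(k^3 + sqrt(-k^6 + (k^3 + 27)^2) + 27)^(1/3) + k + (k^3 + sqrt(-k^6 + (k^3 + 27)^2) + 27)^(1/3))/3) + C3*exp(b*(-4*k^2/((-1 + sqrt(3)*I)*(k^3 + sqrt(-k^6 + (k^3 + 27)^2) + 27)^(1/3)) - 2*k + (k^3 + sqrt(-k^6 + (k^3 + 27)^2) + 27)^(1/3) - sqrt(3)*I*(k^3 + sqrt(-k^6 + (k^3 + 27)^2) + 27)^(1/3))/6) + C4*exp(b*(4*k^2/((1 + sqrt(3)*I)*(k^3 + sqrt(-k^6 + (k^3 + 27)^2) + 27)^(1/3)) - 2*k + (k^3 + sqrt(-k^6 + (k^3 + 27)^2) + 27)^(1/3) + sqrt(3)*I*(k^3 + sqrt(-k^6 + (k^3 + 27)^2) + 27)^(1/3))/6) - sqrt(2)*b^3/6 + b^2/4 + sqrt(2)*b*k/2 - sqrt(3)*b/2


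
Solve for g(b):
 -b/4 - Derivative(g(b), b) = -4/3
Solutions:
 g(b) = C1 - b^2/8 + 4*b/3


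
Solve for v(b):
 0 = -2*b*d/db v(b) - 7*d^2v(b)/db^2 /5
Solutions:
 v(b) = C1 + C2*erf(sqrt(35)*b/7)


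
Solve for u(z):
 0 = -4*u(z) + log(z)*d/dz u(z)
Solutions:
 u(z) = C1*exp(4*li(z))


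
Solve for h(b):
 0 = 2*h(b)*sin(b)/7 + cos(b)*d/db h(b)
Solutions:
 h(b) = C1*cos(b)^(2/7)


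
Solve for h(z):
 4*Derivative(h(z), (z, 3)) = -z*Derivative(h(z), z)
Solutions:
 h(z) = C1 + Integral(C2*airyai(-2^(1/3)*z/2) + C3*airybi(-2^(1/3)*z/2), z)


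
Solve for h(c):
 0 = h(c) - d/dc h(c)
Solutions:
 h(c) = C1*exp(c)


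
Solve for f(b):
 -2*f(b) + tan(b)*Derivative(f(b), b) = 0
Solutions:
 f(b) = C1*sin(b)^2


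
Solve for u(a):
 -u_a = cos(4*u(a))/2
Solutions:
 u(a) = -asin((C1 + exp(4*a))/(C1 - exp(4*a)))/4 + pi/4
 u(a) = asin((C1 + exp(4*a))/(C1 - exp(4*a)))/4


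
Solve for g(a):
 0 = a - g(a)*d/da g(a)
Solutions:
 g(a) = -sqrt(C1 + a^2)
 g(a) = sqrt(C1 + a^2)


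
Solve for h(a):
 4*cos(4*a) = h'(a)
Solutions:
 h(a) = C1 + sin(4*a)


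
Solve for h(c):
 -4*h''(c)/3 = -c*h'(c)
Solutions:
 h(c) = C1 + C2*erfi(sqrt(6)*c/4)


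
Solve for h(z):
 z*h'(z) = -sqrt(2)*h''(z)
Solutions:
 h(z) = C1 + C2*erf(2^(1/4)*z/2)


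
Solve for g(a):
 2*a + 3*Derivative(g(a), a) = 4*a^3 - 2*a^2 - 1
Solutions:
 g(a) = C1 + a^4/3 - 2*a^3/9 - a^2/3 - a/3


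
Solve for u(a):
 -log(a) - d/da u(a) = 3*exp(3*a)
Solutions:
 u(a) = C1 - a*log(a) + a - exp(3*a)


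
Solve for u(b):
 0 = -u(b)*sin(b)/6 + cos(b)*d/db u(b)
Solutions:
 u(b) = C1/cos(b)^(1/6)


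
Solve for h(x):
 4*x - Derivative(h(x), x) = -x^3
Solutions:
 h(x) = C1 + x^4/4 + 2*x^2


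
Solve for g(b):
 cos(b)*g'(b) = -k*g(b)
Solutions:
 g(b) = C1*exp(k*(log(sin(b) - 1) - log(sin(b) + 1))/2)


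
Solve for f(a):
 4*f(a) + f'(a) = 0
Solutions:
 f(a) = C1*exp(-4*a)


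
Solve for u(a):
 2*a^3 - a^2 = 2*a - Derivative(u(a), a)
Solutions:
 u(a) = C1 - a^4/2 + a^3/3 + a^2


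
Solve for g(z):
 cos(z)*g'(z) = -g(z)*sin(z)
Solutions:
 g(z) = C1*cos(z)


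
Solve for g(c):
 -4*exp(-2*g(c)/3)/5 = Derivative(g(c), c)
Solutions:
 g(c) = 3*log(-sqrt(C1 - 4*c)) - 3*log(15) + 3*log(30)/2
 g(c) = 3*log(C1 - 4*c)/2 - 3*log(15) + 3*log(30)/2


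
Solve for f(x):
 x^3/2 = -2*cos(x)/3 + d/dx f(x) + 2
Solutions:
 f(x) = C1 + x^4/8 - 2*x + 2*sin(x)/3


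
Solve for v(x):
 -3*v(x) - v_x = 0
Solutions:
 v(x) = C1*exp(-3*x)


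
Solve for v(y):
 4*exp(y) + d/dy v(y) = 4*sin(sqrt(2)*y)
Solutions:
 v(y) = C1 - 4*exp(y) - 2*sqrt(2)*cos(sqrt(2)*y)


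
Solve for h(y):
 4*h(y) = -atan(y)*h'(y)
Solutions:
 h(y) = C1*exp(-4*Integral(1/atan(y), y))


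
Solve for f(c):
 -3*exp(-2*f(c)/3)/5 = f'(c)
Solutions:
 f(c) = 3*log(-sqrt(C1 - 3*c)) - 3*log(15) + 3*log(30)/2
 f(c) = 3*log(C1 - 3*c)/2 - 3*log(15) + 3*log(30)/2


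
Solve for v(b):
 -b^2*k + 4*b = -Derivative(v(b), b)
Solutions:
 v(b) = C1 + b^3*k/3 - 2*b^2


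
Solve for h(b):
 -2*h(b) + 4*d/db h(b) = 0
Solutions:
 h(b) = C1*exp(b/2)


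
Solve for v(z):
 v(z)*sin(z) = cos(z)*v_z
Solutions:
 v(z) = C1/cos(z)


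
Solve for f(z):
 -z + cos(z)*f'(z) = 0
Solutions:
 f(z) = C1 + Integral(z/cos(z), z)


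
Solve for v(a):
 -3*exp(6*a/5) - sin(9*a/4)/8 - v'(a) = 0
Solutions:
 v(a) = C1 - 5*exp(6*a/5)/2 + cos(9*a/4)/18


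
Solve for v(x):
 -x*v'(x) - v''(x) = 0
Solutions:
 v(x) = C1 + C2*erf(sqrt(2)*x/2)


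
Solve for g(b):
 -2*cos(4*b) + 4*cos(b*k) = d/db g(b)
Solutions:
 g(b) = C1 - sin(4*b)/2 + 4*sin(b*k)/k


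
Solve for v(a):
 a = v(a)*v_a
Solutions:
 v(a) = -sqrt(C1 + a^2)
 v(a) = sqrt(C1 + a^2)


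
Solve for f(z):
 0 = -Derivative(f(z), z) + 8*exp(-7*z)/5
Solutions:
 f(z) = C1 - 8*exp(-7*z)/35


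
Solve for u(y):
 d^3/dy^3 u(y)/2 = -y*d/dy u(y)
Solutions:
 u(y) = C1 + Integral(C2*airyai(-2^(1/3)*y) + C3*airybi(-2^(1/3)*y), y)


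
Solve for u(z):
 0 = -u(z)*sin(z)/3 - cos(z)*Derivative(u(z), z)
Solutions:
 u(z) = C1*cos(z)^(1/3)


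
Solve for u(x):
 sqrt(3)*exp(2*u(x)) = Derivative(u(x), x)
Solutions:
 u(x) = log(-sqrt(-1/(C1 + sqrt(3)*x))) - log(2)/2
 u(x) = log(-1/(C1 + sqrt(3)*x))/2 - log(2)/2


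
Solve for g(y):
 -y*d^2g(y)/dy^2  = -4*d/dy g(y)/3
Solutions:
 g(y) = C1 + C2*y^(7/3)


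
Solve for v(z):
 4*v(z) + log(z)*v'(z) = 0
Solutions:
 v(z) = C1*exp(-4*li(z))


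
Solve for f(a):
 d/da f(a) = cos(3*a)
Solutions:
 f(a) = C1 + sin(3*a)/3


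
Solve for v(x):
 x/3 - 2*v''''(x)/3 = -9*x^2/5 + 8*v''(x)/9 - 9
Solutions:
 v(x) = C1 + C2*x + C3*sin(2*sqrt(3)*x/3) + C4*cos(2*sqrt(3)*x/3) + 27*x^4/160 + x^3/16 + 567*x^2/160


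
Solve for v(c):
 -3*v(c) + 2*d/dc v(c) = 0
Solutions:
 v(c) = C1*exp(3*c/2)


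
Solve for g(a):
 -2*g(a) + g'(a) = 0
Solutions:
 g(a) = C1*exp(2*a)


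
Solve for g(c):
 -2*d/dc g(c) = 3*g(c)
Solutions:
 g(c) = C1*exp(-3*c/2)


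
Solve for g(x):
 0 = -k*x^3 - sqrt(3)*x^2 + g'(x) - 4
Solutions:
 g(x) = C1 + k*x^4/4 + sqrt(3)*x^3/3 + 4*x


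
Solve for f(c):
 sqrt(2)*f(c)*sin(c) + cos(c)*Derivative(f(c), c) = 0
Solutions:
 f(c) = C1*cos(c)^(sqrt(2))


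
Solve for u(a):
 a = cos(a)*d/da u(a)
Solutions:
 u(a) = C1 + Integral(a/cos(a), a)


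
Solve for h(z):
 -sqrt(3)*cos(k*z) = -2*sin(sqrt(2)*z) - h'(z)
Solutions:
 h(z) = C1 + sqrt(2)*cos(sqrt(2)*z) + sqrt(3)*sin(k*z)/k


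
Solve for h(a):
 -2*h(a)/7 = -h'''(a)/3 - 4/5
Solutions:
 h(a) = C3*exp(6^(1/3)*7^(2/3)*a/7) + (C1*sin(2^(1/3)*3^(5/6)*7^(2/3)*a/14) + C2*cos(2^(1/3)*3^(5/6)*7^(2/3)*a/14))*exp(-6^(1/3)*7^(2/3)*a/14) + 14/5


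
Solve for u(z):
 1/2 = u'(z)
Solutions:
 u(z) = C1 + z/2


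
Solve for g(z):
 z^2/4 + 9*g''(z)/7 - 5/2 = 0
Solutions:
 g(z) = C1 + C2*z - 7*z^4/432 + 35*z^2/36


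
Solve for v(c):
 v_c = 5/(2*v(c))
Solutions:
 v(c) = -sqrt(C1 + 5*c)
 v(c) = sqrt(C1 + 5*c)


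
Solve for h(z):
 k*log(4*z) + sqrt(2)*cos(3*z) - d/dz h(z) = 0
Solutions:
 h(z) = C1 + k*z*(log(z) - 1) + 2*k*z*log(2) + sqrt(2)*sin(3*z)/3


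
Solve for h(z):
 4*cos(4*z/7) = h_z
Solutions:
 h(z) = C1 + 7*sin(4*z/7)


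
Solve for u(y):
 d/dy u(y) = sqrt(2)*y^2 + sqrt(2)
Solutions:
 u(y) = C1 + sqrt(2)*y^3/3 + sqrt(2)*y


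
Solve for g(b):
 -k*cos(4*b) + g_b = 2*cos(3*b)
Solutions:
 g(b) = C1 + k*sin(4*b)/4 + 2*sin(3*b)/3


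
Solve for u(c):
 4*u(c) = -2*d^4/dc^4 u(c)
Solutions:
 u(c) = (C1*sin(2^(3/4)*c/2) + C2*cos(2^(3/4)*c/2))*exp(-2^(3/4)*c/2) + (C3*sin(2^(3/4)*c/2) + C4*cos(2^(3/4)*c/2))*exp(2^(3/4)*c/2)


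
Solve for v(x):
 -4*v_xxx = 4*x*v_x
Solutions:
 v(x) = C1 + Integral(C2*airyai(-x) + C3*airybi(-x), x)


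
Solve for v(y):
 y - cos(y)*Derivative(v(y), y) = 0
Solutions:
 v(y) = C1 + Integral(y/cos(y), y)


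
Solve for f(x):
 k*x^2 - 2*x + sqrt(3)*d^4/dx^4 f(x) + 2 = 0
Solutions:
 f(x) = C1 + C2*x + C3*x^2 + C4*x^3 - sqrt(3)*k*x^6/1080 + sqrt(3)*x^5/180 - sqrt(3)*x^4/36


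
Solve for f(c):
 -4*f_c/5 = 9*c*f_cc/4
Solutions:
 f(c) = C1 + C2*c^(29/45)


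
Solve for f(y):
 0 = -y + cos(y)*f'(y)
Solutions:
 f(y) = C1 + Integral(y/cos(y), y)


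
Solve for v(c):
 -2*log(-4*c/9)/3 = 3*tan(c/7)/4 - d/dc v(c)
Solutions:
 v(c) = C1 + 2*c*log(-c)/3 - 4*c*log(3)/3 - 2*c/3 + 4*c*log(2)/3 - 21*log(cos(c/7))/4


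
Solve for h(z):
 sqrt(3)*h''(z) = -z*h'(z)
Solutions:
 h(z) = C1 + C2*erf(sqrt(2)*3^(3/4)*z/6)


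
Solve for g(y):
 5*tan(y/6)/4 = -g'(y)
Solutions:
 g(y) = C1 + 15*log(cos(y/6))/2


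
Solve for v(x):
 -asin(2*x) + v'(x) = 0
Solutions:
 v(x) = C1 + x*asin(2*x) + sqrt(1 - 4*x^2)/2


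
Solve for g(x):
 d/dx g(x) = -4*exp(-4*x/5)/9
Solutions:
 g(x) = C1 + 5*exp(-4*x/5)/9


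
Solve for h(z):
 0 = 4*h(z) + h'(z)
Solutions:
 h(z) = C1*exp(-4*z)


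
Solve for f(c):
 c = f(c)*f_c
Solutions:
 f(c) = -sqrt(C1 + c^2)
 f(c) = sqrt(C1 + c^2)


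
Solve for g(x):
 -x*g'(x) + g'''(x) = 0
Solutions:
 g(x) = C1 + Integral(C2*airyai(x) + C3*airybi(x), x)


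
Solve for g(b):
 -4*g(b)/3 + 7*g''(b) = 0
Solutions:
 g(b) = C1*exp(-2*sqrt(21)*b/21) + C2*exp(2*sqrt(21)*b/21)


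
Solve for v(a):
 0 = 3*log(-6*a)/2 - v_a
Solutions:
 v(a) = C1 + 3*a*log(-a)/2 + 3*a*(-1 + log(6))/2


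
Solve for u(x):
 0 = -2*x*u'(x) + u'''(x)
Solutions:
 u(x) = C1 + Integral(C2*airyai(2^(1/3)*x) + C3*airybi(2^(1/3)*x), x)


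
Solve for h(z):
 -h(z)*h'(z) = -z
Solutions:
 h(z) = -sqrt(C1 + z^2)
 h(z) = sqrt(C1 + z^2)


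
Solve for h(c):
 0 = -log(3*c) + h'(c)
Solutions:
 h(c) = C1 + c*log(c) - c + c*log(3)


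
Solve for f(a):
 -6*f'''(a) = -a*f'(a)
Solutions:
 f(a) = C1 + Integral(C2*airyai(6^(2/3)*a/6) + C3*airybi(6^(2/3)*a/6), a)


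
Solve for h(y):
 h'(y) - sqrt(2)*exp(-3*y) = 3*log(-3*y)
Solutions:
 h(y) = C1 + 3*y*log(-y) + 3*y*(-1 + log(3)) - sqrt(2)*exp(-3*y)/3


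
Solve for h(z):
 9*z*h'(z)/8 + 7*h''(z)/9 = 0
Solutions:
 h(z) = C1 + C2*erf(9*sqrt(7)*z/28)


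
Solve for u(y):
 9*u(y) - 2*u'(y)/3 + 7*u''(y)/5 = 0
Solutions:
 u(y) = (C1*sin(sqrt(2810)*y/21) + C2*cos(sqrt(2810)*y/21))*exp(5*y/21)


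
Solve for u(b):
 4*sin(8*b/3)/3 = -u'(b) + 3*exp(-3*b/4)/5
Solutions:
 u(b) = C1 + cos(8*b/3)/2 - 4*exp(-3*b/4)/5


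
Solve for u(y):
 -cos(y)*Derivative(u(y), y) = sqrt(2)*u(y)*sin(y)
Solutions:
 u(y) = C1*cos(y)^(sqrt(2))


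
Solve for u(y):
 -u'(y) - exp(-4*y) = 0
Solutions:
 u(y) = C1 + exp(-4*y)/4


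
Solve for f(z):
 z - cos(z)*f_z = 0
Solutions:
 f(z) = C1 + Integral(z/cos(z), z)


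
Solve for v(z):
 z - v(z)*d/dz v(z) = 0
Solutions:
 v(z) = -sqrt(C1 + z^2)
 v(z) = sqrt(C1 + z^2)


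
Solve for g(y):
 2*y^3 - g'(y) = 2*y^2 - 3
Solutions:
 g(y) = C1 + y^4/2 - 2*y^3/3 + 3*y


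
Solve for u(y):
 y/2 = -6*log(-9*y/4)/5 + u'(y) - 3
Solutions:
 u(y) = C1 + y^2/4 + 6*y*log(-y)/5 + 3*y*(-4*log(2) + 3 + 4*log(3))/5


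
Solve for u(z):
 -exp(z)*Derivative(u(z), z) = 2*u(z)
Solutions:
 u(z) = C1*exp(2*exp(-z))


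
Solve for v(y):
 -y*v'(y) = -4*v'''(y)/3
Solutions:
 v(y) = C1 + Integral(C2*airyai(6^(1/3)*y/2) + C3*airybi(6^(1/3)*y/2), y)


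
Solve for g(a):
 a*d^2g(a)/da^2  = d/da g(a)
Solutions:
 g(a) = C1 + C2*a^2


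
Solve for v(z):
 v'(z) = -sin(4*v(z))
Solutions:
 v(z) = -acos((-C1 - exp(8*z))/(C1 - exp(8*z)))/4 + pi/2
 v(z) = acos((-C1 - exp(8*z))/(C1 - exp(8*z)))/4


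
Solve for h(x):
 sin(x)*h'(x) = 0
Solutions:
 h(x) = C1


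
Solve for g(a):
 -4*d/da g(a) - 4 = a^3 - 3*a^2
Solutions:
 g(a) = C1 - a^4/16 + a^3/4 - a


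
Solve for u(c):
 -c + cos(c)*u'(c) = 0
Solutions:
 u(c) = C1 + Integral(c/cos(c), c)


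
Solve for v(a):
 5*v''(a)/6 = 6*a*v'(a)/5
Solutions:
 v(a) = C1 + C2*erfi(3*sqrt(2)*a/5)


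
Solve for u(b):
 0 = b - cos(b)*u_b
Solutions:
 u(b) = C1 + Integral(b/cos(b), b)


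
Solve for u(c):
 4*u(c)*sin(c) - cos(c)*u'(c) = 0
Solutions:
 u(c) = C1/cos(c)^4


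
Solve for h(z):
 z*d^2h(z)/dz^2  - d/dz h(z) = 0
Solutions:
 h(z) = C1 + C2*z^2


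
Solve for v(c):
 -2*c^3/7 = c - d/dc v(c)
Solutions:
 v(c) = C1 + c^4/14 + c^2/2


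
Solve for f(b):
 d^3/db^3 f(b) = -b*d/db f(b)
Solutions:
 f(b) = C1 + Integral(C2*airyai(-b) + C3*airybi(-b), b)


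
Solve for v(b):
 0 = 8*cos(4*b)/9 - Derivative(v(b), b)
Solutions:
 v(b) = C1 + 2*sin(4*b)/9


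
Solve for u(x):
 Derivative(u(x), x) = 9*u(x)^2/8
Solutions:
 u(x) = -8/(C1 + 9*x)


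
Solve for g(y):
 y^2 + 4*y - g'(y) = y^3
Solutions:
 g(y) = C1 - y^4/4 + y^3/3 + 2*y^2


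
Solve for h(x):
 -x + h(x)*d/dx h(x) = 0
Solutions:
 h(x) = -sqrt(C1 + x^2)
 h(x) = sqrt(C1 + x^2)


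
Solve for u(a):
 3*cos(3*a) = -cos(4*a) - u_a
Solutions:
 u(a) = C1 - sin(3*a) - sin(4*a)/4


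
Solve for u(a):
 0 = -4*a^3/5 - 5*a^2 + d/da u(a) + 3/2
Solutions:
 u(a) = C1 + a^4/5 + 5*a^3/3 - 3*a/2


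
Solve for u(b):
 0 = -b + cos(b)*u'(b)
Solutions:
 u(b) = C1 + Integral(b/cos(b), b)


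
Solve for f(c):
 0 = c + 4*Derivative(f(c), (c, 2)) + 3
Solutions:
 f(c) = C1 + C2*c - c^3/24 - 3*c^2/8


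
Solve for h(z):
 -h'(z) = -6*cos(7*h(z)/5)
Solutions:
 -6*z - 5*log(sin(7*h(z)/5) - 1)/14 + 5*log(sin(7*h(z)/5) + 1)/14 = C1


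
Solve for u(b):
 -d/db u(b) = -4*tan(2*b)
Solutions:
 u(b) = C1 - 2*log(cos(2*b))


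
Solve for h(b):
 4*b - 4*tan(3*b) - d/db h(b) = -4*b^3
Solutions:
 h(b) = C1 + b^4 + 2*b^2 + 4*log(cos(3*b))/3


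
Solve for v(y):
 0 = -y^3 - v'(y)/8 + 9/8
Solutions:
 v(y) = C1 - 2*y^4 + 9*y


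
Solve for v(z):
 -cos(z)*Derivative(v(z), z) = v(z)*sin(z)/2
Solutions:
 v(z) = C1*sqrt(cos(z))


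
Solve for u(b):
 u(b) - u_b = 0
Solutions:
 u(b) = C1*exp(b)


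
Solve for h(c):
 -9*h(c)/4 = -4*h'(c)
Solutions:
 h(c) = C1*exp(9*c/16)


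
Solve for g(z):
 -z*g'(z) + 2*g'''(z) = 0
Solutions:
 g(z) = C1 + Integral(C2*airyai(2^(2/3)*z/2) + C3*airybi(2^(2/3)*z/2), z)


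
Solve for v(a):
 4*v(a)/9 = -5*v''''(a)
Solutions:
 v(a) = (C1*sin(sqrt(3)*5^(3/4)*a/15) + C2*cos(sqrt(3)*5^(3/4)*a/15))*exp(-sqrt(3)*5^(3/4)*a/15) + (C3*sin(sqrt(3)*5^(3/4)*a/15) + C4*cos(sqrt(3)*5^(3/4)*a/15))*exp(sqrt(3)*5^(3/4)*a/15)


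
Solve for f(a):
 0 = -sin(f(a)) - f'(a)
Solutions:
 f(a) = -acos((-C1 - exp(2*a))/(C1 - exp(2*a))) + 2*pi
 f(a) = acos((-C1 - exp(2*a))/(C1 - exp(2*a)))


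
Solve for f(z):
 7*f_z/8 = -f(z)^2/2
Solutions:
 f(z) = 7/(C1 + 4*z)


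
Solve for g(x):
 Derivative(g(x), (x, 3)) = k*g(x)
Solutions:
 g(x) = C1*exp(k^(1/3)*x) + C2*exp(k^(1/3)*x*(-1 + sqrt(3)*I)/2) + C3*exp(-k^(1/3)*x*(1 + sqrt(3)*I)/2)


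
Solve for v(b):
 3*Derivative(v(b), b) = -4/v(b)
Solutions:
 v(b) = -sqrt(C1 - 24*b)/3
 v(b) = sqrt(C1 - 24*b)/3


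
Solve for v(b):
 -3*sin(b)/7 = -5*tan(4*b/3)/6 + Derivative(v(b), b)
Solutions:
 v(b) = C1 - 5*log(cos(4*b/3))/8 + 3*cos(b)/7


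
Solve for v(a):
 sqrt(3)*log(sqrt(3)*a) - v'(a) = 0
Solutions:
 v(a) = C1 + sqrt(3)*a*log(a) - sqrt(3)*a + sqrt(3)*a*log(3)/2


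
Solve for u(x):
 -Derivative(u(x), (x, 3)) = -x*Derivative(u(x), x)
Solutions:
 u(x) = C1 + Integral(C2*airyai(x) + C3*airybi(x), x)


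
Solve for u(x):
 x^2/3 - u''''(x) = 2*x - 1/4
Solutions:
 u(x) = C1 + C2*x + C3*x^2 + C4*x^3 + x^6/1080 - x^5/60 + x^4/96


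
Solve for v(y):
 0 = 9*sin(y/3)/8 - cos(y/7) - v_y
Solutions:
 v(y) = C1 - 7*sin(y/7) - 27*cos(y/3)/8


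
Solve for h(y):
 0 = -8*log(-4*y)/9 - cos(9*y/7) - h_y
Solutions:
 h(y) = C1 - 8*y*log(-y)/9 - 16*y*log(2)/9 + 8*y/9 - 7*sin(9*y/7)/9


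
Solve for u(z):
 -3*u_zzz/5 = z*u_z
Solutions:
 u(z) = C1 + Integral(C2*airyai(-3^(2/3)*5^(1/3)*z/3) + C3*airybi(-3^(2/3)*5^(1/3)*z/3), z)


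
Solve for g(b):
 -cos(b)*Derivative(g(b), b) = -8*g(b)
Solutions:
 g(b) = C1*(sin(b)^4 + 4*sin(b)^3 + 6*sin(b)^2 + 4*sin(b) + 1)/(sin(b)^4 - 4*sin(b)^3 + 6*sin(b)^2 - 4*sin(b) + 1)


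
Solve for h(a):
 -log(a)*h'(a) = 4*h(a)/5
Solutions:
 h(a) = C1*exp(-4*li(a)/5)


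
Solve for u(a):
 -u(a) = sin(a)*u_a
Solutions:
 u(a) = C1*sqrt(cos(a) + 1)/sqrt(cos(a) - 1)


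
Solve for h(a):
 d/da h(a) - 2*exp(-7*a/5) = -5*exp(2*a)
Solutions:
 h(a) = C1 - 5*exp(2*a)/2 - 10*exp(-7*a/5)/7


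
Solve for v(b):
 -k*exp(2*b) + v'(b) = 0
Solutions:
 v(b) = C1 + k*exp(2*b)/2


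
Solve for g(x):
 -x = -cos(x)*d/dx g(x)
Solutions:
 g(x) = C1 + Integral(x/cos(x), x)


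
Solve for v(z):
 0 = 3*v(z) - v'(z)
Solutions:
 v(z) = C1*exp(3*z)


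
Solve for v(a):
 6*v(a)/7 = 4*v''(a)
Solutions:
 v(a) = C1*exp(-sqrt(42)*a/14) + C2*exp(sqrt(42)*a/14)


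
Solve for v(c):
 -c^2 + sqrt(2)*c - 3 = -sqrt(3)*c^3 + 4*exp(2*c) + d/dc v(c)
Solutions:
 v(c) = C1 + sqrt(3)*c^4/4 - c^3/3 + sqrt(2)*c^2/2 - 3*c - 2*exp(2*c)


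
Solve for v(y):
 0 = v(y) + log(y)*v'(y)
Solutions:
 v(y) = C1*exp(-li(y))


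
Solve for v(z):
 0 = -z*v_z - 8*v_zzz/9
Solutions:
 v(z) = C1 + Integral(C2*airyai(-3^(2/3)*z/2) + C3*airybi(-3^(2/3)*z/2), z)


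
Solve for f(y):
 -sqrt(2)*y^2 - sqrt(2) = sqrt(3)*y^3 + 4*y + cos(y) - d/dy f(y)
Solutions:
 f(y) = C1 + sqrt(3)*y^4/4 + sqrt(2)*y^3/3 + 2*y^2 + sqrt(2)*y + sin(y)


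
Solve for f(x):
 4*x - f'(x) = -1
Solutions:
 f(x) = C1 + 2*x^2 + x


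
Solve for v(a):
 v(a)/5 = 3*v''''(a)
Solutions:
 v(a) = C1*exp(-15^(3/4)*a/15) + C2*exp(15^(3/4)*a/15) + C3*sin(15^(3/4)*a/15) + C4*cos(15^(3/4)*a/15)


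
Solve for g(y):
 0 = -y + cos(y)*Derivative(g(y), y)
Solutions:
 g(y) = C1 + Integral(y/cos(y), y)


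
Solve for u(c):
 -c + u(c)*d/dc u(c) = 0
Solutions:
 u(c) = -sqrt(C1 + c^2)
 u(c) = sqrt(C1 + c^2)


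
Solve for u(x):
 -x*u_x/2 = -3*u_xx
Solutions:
 u(x) = C1 + C2*erfi(sqrt(3)*x/6)


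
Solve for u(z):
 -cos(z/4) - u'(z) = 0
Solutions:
 u(z) = C1 - 4*sin(z/4)


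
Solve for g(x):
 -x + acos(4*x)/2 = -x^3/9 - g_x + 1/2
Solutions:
 g(x) = C1 - x^4/36 + x^2/2 - x*acos(4*x)/2 + x/2 + sqrt(1 - 16*x^2)/8


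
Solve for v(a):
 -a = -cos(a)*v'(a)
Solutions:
 v(a) = C1 + Integral(a/cos(a), a)


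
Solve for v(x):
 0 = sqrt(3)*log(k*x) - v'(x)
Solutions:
 v(x) = C1 + sqrt(3)*x*log(k*x) - sqrt(3)*x


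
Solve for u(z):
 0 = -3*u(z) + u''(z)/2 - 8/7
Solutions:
 u(z) = C1*exp(-sqrt(6)*z) + C2*exp(sqrt(6)*z) - 8/21


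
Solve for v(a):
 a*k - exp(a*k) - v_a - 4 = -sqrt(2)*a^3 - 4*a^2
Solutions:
 v(a) = C1 + sqrt(2)*a^4/4 + 4*a^3/3 + a^2*k/2 - 4*a - exp(a*k)/k


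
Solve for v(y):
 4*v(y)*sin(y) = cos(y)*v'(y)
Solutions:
 v(y) = C1/cos(y)^4


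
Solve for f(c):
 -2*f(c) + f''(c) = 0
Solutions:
 f(c) = C1*exp(-sqrt(2)*c) + C2*exp(sqrt(2)*c)


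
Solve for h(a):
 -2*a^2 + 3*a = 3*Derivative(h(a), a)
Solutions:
 h(a) = C1 - 2*a^3/9 + a^2/2


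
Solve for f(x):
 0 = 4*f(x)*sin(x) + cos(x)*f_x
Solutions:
 f(x) = C1*cos(x)^4


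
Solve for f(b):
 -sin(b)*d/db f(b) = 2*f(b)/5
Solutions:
 f(b) = C1*(cos(b) + 1)^(1/5)/(cos(b) - 1)^(1/5)


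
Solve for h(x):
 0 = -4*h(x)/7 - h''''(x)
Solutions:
 h(x) = (C1*sin(7^(3/4)*x/7) + C2*cos(7^(3/4)*x/7))*exp(-7^(3/4)*x/7) + (C3*sin(7^(3/4)*x/7) + C4*cos(7^(3/4)*x/7))*exp(7^(3/4)*x/7)


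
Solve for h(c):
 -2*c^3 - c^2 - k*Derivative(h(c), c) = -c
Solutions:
 h(c) = C1 - c^4/(2*k) - c^3/(3*k) + c^2/(2*k)


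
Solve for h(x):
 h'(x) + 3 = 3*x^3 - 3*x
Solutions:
 h(x) = C1 + 3*x^4/4 - 3*x^2/2 - 3*x


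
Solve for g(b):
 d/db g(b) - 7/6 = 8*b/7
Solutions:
 g(b) = C1 + 4*b^2/7 + 7*b/6


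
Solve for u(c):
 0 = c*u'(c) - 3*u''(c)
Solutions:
 u(c) = C1 + C2*erfi(sqrt(6)*c/6)


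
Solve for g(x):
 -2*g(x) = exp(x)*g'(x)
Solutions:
 g(x) = C1*exp(2*exp(-x))


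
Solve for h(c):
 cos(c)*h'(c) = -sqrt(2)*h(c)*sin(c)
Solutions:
 h(c) = C1*cos(c)^(sqrt(2))


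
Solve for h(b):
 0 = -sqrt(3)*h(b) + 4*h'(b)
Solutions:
 h(b) = C1*exp(sqrt(3)*b/4)


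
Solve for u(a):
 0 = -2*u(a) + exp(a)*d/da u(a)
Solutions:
 u(a) = C1*exp(-2*exp(-a))


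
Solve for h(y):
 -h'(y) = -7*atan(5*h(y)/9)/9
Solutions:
 Integral(1/atan(5*_y/9), (_y, h(y))) = C1 + 7*y/9


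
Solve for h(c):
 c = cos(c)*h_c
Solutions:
 h(c) = C1 + Integral(c/cos(c), c)


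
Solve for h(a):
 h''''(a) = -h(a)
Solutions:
 h(a) = (C1*sin(sqrt(2)*a/2) + C2*cos(sqrt(2)*a/2))*exp(-sqrt(2)*a/2) + (C3*sin(sqrt(2)*a/2) + C4*cos(sqrt(2)*a/2))*exp(sqrt(2)*a/2)


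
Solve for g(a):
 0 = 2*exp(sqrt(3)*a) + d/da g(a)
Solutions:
 g(a) = C1 - 2*sqrt(3)*exp(sqrt(3)*a)/3


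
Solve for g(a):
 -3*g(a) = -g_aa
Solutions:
 g(a) = C1*exp(-sqrt(3)*a) + C2*exp(sqrt(3)*a)


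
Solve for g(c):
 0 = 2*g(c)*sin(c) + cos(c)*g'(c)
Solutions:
 g(c) = C1*cos(c)^2


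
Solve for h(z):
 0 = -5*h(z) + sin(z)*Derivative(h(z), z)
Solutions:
 h(z) = C1*sqrt(cos(z) - 1)*(cos(z)^2 - 2*cos(z) + 1)/(sqrt(cos(z) + 1)*(cos(z)^2 + 2*cos(z) + 1))


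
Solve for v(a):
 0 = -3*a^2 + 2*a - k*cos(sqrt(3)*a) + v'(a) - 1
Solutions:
 v(a) = C1 + a^3 - a^2 + a + sqrt(3)*k*sin(sqrt(3)*a)/3


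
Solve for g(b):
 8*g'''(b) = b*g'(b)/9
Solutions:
 g(b) = C1 + Integral(C2*airyai(3^(1/3)*b/6) + C3*airybi(3^(1/3)*b/6), b)


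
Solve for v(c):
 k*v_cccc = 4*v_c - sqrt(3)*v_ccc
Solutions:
 v(c) = C1 + C2*exp(-c*(3^(1/3)*(sqrt(((-18 + sqrt(3)/k^2)^2 - 3/k^4)/k^2) - 18/k + sqrt(3)/k^3)^(1/3) + sqrt(3)/k + 3^(2/3)/(k^2*(sqrt(((-18 + sqrt(3)/k^2)^2 - 3/k^4)/k^2) - 18/k + sqrt(3)/k^3)^(1/3)))/3) + C3*exp(c*(3^(1/3)*(sqrt(((-18 + sqrt(3)/k^2)^2 - 3/k^4)/k^2) - 18/k + sqrt(3)/k^3)^(1/3)/6 - 3^(5/6)*I*(sqrt(((-18 + sqrt(3)/k^2)^2 - 3/k^4)/k^2) - 18/k + sqrt(3)/k^3)^(1/3)/6 - sqrt(3)/(3*k) - 2/(k^2*(-3^(1/3) + 3^(5/6)*I)*(sqrt(((-18 + sqrt(3)/k^2)^2 - 3/k^4)/k^2) - 18/k + sqrt(3)/k^3)^(1/3)))) + C4*exp(c*(3^(1/3)*(sqrt(((-18 + sqrt(3)/k^2)^2 - 3/k^4)/k^2) - 18/k + sqrt(3)/k^3)^(1/3)/6 + 3^(5/6)*I*(sqrt(((-18 + sqrt(3)/k^2)^2 - 3/k^4)/k^2) - 18/k + sqrt(3)/k^3)^(1/3)/6 - sqrt(3)/(3*k) + 2/(k^2*(3^(1/3) + 3^(5/6)*I)*(sqrt(((-18 + sqrt(3)/k^2)^2 - 3/k^4)/k^2) - 18/k + sqrt(3)/k^3)^(1/3))))


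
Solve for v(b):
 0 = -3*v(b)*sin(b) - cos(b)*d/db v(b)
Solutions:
 v(b) = C1*cos(b)^3


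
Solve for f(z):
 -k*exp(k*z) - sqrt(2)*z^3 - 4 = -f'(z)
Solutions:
 f(z) = C1 + sqrt(2)*z^4/4 + 4*z + exp(k*z)
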